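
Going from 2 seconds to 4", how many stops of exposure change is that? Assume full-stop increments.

1 stop

2 → 4 — count the steps: 1 stop.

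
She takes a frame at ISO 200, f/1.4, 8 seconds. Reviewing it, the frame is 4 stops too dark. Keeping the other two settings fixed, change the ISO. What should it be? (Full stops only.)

ISO 3200

Underexposed by 4 stops → need 4 stops brighter.
ISO: 200 → 400 → 800 → 1600 → 3200.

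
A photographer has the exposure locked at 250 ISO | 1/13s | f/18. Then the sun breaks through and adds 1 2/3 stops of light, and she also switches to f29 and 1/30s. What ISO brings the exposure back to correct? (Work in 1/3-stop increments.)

Scene light: 1 2/3 stops brighter.
Aperture: f/18 → f/20 → f/22 → f/25 → f/29 — 1 1/3 stops stopped down (darker).
Shutter speed: 1/13 → 1/15 → 1/20 → 1/25 → 1/30 — 1 1/3 stops shorter (darker).
Net so far: 1 stop darker. ISO: 250 → 320 → 400 → 500.

ISO 500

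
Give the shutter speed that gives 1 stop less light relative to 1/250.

Shutter speed: 1/250 → 1/500 — 1 stop faster (darker).

1/500s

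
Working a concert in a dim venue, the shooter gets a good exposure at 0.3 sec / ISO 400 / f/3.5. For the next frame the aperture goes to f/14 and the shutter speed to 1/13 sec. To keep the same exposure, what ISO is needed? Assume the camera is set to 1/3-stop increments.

Aperture: f/3.5 → f/4 → f/4.5 → f/5 → f/5.6 → f/6.3 → f/7.1 → f/8 → f/9 → f/10 → f/11 → f/13 → f/14 — 4 stops stopped down (darker).
Shutter speed: 0.3 → 1/4 → 1/5 → 1/6 → 1/8 → 1/10 → 1/13 — 2 stops shorter (darker).
Net change so far: 6 stops darker. Offset with the ISO: 400 → 500 → 640 → 800 → 1000 → 1250 → 1600 → 2000 → 2500 → 3200 → 4000 → 5000 → 6400 → 8000 → 10000 → 12800 → 16000 → 20000 → 25600.

ISO 25600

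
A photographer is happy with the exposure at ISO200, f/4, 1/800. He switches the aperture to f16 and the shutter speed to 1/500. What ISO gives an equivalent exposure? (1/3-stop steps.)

Aperture: f/4 → f/4.5 → f/5 → f/5.6 → f/6.3 → f/7.1 → f/8 → f/9 → f/10 → f/11 → f/13 → f/14 → f/16 — 4 stops narrower (darker).
Shutter speed: 1/800 → 1/640 → 1/500 — 2/3 stop longer (brighter).
Net change so far: 3 1/3 stops darker. Offset with the ISO: 200 → 250 → 320 → 400 → 500 → 640 → 800 → 1000 → 1250 → 1600 → 2000.

ISO 2000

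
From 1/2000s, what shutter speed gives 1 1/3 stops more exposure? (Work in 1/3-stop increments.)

Shutter speed: 1/2000 → 1/1600 → 1/1250 → 1/1000 → 1/800 — 1 1/3 stops longer (brighter).

1/800s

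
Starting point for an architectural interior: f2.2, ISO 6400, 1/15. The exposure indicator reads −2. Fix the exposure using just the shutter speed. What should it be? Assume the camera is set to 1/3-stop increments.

Underexposed by 2 stops → need 2 stops brighter.
Shutter speed: 1/15 → 1/13 → 1/10 → 1/8 → 1/6 → 1/5 → 1/4.

1/4s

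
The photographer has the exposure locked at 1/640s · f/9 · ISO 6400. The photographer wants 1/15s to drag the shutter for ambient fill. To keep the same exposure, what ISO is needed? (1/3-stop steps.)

Shutter speed: 1/640 → 1/500 → 1/400 → 1/320 → 1/250 → 1/200 → 1/160 → 1/125 → 1/100 → 1/80 → 1/60 → 1/50 → 1/40 → 1/30 → 1/25 → 1/20 → 1/15 — 5 1/3 stops slower (brighter).
Need 5 1/3 stops darker from the ISO: 6400 → 5000 → 4000 → 3200 → 2500 → 2000 → 1600 → 1250 → 1000 → 800 → 640 → 500 → 400 → 320 → 250 → 200 → 160.

ISO 160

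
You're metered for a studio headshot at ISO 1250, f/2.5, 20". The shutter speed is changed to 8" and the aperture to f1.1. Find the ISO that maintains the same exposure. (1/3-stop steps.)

Shutter speed: 20 → 15 → 13 → 10 → 8 — 1 1/3 stops faster (darker).
Aperture: f/2.5 → f/2.2 → f/2 → f/1.8 → f/1.6 → f/1.4 → f/1.2 → f/1.1 — 2 1/3 stops wider (brighter).
Net change so far: 1 stop brighter. Offset with the ISO: 1250 → 1000 → 800 → 640.

ISO 640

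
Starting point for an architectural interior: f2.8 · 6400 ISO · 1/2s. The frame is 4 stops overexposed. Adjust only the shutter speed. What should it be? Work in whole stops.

Overexposed by 4 stops → need 4 stops darker.
Shutter speed: 1/2 → 1/4 → 1/8 → 1/15 → 1/30.

1/30s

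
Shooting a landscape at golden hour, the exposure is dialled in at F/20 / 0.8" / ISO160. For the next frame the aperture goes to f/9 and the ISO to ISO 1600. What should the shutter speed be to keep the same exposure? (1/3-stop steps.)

1/60s

Aperture: f/20 → f/18 → f/16 → f/14 → f/13 → f/11 → f/10 → f/9 — 2 1/3 stops wider (brighter).
ISO: 160 → 200 → 250 → 320 → 400 → 500 → 640 → 800 → 1000 → 1250 → 1600 — 3 1/3 stops higher (brighter).
Net change so far: 5 2/3 stops brighter. Offset with the shutter speed: 0.8 → 0.6 → 0.5 → 0.4 → 0.3 → 1/4 → 1/5 → 1/6 → 1/8 → 1/10 → 1/13 → 1/15 → 1/20 → 1/25 → 1/30 → 1/40 → 1/50 → 1/60.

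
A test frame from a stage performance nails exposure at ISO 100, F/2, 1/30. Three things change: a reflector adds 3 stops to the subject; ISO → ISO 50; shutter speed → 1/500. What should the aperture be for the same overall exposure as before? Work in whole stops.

Scene light: 3 stops brighter.
ISO: 100 → 50 — 1 stop dropped (darker).
Shutter speed: 1/30 → 1/60 → 1/125 → 1/250 → 1/500 — 4 stops faster (darker).
Net so far: 2 stops darker. Aperture: f/2 → f/1.4 → f/1.0.

f/1.0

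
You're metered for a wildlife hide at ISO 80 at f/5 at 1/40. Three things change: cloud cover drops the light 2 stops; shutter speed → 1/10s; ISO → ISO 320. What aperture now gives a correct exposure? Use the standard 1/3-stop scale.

f/10

Scene light: 2 stops darker.
Shutter speed: 1/40 → 1/30 → 1/25 → 1/20 → 1/15 → 1/13 → 1/10 — 2 stops longer (brighter).
ISO: 80 → 100 → 125 → 160 → 200 → 250 → 320 — 2 stops higher (brighter).
Net so far: 2 stops brighter. Aperture: f/5 → f/5.6 → f/6.3 → f/7.1 → f/8 → f/9 → f/10.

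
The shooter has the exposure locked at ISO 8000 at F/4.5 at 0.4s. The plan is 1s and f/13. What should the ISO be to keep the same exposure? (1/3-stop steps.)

Shutter speed: 0.4 → 0.5 → 0.6 → 0.8 → 1 — 1 1/3 stops slower (brighter).
Aperture: f/4.5 → f/5 → f/5.6 → f/6.3 → f/7.1 → f/8 → f/9 → f/10 → f/11 → f/13 — 3 stops narrower (darker).
Net change so far: 1 2/3 stops darker. Offset with the ISO: 8000 → 10000 → 12800 → 16000 → 20000 → 25600.

ISO 25600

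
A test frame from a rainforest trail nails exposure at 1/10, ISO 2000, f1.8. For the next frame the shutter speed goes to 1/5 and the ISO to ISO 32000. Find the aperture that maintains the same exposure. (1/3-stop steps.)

Shutter speed: 1/10 → 1/8 → 1/6 → 1/5 — 1 stop slower (brighter).
ISO: 2000 → 2500 → 3200 → 4000 → 5000 → 6400 → 8000 → 10000 → 12800 → 16000 → 20000 → 25600 → 32000 — 4 stops higher (brighter).
Net change so far: 5 stops brighter. Offset with the aperture: f/1.8 → f/2 → f/2.2 → f/2.5 → f/2.8 → f/3.2 → f/3.5 → f/4 → f/4.5 → f/5 → f/5.6 → f/6.3 → f/7.1 → f/8 → f/9 → f/10.

f/10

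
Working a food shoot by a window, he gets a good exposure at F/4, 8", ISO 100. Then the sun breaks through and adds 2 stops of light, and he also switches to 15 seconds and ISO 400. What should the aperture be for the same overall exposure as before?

Scene light: 2 stops brighter.
Shutter speed: 8 → 15 — 1 stop longer (brighter).
ISO: 100 → 200 → 400 — 2 stops raised (brighter).
Net so far: 5 stops brighter. Aperture: f/4 → f/5.6 → f/8 → f/11 → f/16 → f/22.

f/22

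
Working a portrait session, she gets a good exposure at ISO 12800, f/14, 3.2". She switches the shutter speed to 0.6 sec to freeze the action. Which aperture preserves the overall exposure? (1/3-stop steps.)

Shutter speed: 3.2 → 2.5 → 2 → 1.6 → 1.3 → 1 → 0.8 → 0.6 — 2 1/3 stops shorter (darker).
Need 2 1/3 stops brighter from the aperture: f/14 → f/13 → f/11 → f/10 → f/9 → f/8 → f/7.1 → f/6.3.

f/6.3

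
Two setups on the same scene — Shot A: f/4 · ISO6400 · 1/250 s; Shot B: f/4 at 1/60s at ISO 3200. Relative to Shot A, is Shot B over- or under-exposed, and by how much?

1 stop brighter

Aperture: unchanged.
Shutter speed: 1/250 → 1/125 → 1/60 — 2 stops longer (brighter).
ISO: 6400 → 3200 — 1 stop lower (darker).
Net: +2 −1 = +1 stop.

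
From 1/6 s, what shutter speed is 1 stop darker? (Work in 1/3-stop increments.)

Shutter speed: 1/6 → 1/8 → 1/10 → 1/13 — 1 stop faster (darker).

1/13s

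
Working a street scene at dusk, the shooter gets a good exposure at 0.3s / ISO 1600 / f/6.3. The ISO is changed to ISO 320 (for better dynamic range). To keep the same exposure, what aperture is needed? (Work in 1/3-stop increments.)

f/2.8

ISO: 1600 → 1250 → 1000 → 800 → 640 → 500 → 400 → 320 — 2 1/3 stops lower (darker).
Need 2 1/3 stops brighter from the aperture: f/6.3 → f/5.6 → f/5 → f/4.5 → f/4 → f/3.5 → f/3.2 → f/2.8.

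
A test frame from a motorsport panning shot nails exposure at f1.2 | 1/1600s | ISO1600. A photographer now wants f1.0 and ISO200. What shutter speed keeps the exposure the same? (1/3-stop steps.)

1/320s

Aperture: f/1.2 → f/1.1 → f/1.0 — 2/3 stop larger aperture (brighter).
ISO: 1600 → 1250 → 1000 → 800 → 640 → 500 → 400 → 320 → 250 → 200 — 3 stops lower (darker).
Net change so far: 2 1/3 stops darker. Offset with the shutter speed: 1/1600 → 1/1250 → 1/1000 → 1/800 → 1/640 → 1/500 → 1/400 → 1/320.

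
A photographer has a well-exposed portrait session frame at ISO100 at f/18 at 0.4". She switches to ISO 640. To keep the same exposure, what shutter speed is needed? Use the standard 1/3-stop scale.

ISO: 100 → 125 → 160 → 200 → 250 → 320 → 400 → 500 → 640 — 2 2/3 stops higher (brighter).
Need 2 2/3 stops darker from the shutter speed: 0.4 → 0.3 → 1/4 → 1/5 → 1/6 → 1/8 → 1/10 → 1/13 → 1/15.

1/15s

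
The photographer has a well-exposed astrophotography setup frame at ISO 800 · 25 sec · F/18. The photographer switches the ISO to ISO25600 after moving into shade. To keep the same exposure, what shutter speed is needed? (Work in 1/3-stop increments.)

0.8 s

ISO: 800 → 1000 → 1250 → 1600 → 2000 → 2500 → 3200 → 4000 → 5000 → 6400 → 8000 → 10000 → 12800 → 16000 → 20000 → 25600 — 5 stops higher (brighter).
Need 5 stops darker from the shutter speed: 25 → 20 → 15 → 13 → 10 → 8 → 6 → 5 → 4 → 3.2 → 2.5 → 2 → 1.6 → 1.3 → 1 → 0.8.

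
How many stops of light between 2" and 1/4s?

2 → 1 → 1/2 → 1/4 — count the steps: 3 stops.

3 stops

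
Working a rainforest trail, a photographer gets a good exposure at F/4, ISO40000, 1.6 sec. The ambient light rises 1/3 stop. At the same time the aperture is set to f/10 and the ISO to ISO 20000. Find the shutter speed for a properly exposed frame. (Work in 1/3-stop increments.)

Scene light: 1/3 stop brighter.
Aperture: f/4 → f/4.5 → f/5 → f/5.6 → f/6.3 → f/7.1 → f/8 → f/9 → f/10 — 2 2/3 stops narrower (darker).
ISO: 40000 → 32000 → 25600 → 20000 — 1 stop lower (darker).
Net so far: 3 1/3 stops darker. Shutter speed: 1.6 → 2 → 2.5 → 3.2 → 4 → 5 → 6 → 8 → 10 → 13 → 15.

15 s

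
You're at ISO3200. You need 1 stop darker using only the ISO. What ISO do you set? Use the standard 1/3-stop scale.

ISO: 3200 → 2500 → 2000 → 1600 — 1 stop lower (darker).

ISO 1600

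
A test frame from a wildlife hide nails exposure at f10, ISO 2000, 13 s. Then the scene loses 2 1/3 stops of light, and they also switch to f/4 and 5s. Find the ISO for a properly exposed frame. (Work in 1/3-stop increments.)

Scene light: 2 1/3 stops darker.
Aperture: f/10 → f/9 → f/8 → f/7.1 → f/6.3 → f/5.6 → f/5 → f/4.5 → f/4 — 2 2/3 stops wider (brighter).
Shutter speed: 13 → 10 → 8 → 6 → 5 — 1 1/3 stops faster (darker).
Net so far: 1 stop darker. ISO: 2000 → 2500 → 3200 → 4000.

ISO 4000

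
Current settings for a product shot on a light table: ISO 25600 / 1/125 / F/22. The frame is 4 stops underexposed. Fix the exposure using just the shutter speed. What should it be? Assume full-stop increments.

1/8s

Underexposed by 4 stops → need 4 stops brighter.
Shutter speed: 1/125 → 1/60 → 1/30 → 1/15 → 1/8.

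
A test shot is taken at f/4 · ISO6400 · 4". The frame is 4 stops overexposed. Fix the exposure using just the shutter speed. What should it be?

Overexposed by 4 stops → need 4 stops darker.
Shutter speed: 4 → 2 → 1 → 1/2 → 1/4.

1/4s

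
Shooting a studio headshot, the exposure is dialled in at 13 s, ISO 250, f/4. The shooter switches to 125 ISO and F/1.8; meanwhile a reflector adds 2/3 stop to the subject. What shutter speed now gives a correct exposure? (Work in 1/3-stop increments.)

3.2 s

Scene light: 2/3 stop brighter.
ISO: 250 → 200 → 160 → 125 — 1 stop dropped (darker).
Aperture: f/4 → f/3.5 → f/3.2 → f/2.8 → f/2.5 → f/2.2 → f/2 → f/1.8 — 2 1/3 stops opened up (brighter).
Net so far: 2 stops brighter. Shutter speed: 13 → 10 → 8 → 6 → 5 → 4 → 3.2.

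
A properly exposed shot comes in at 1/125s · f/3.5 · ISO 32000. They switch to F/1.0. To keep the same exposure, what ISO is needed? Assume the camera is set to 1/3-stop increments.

Aperture: f/3.5 → f/3.2 → f/2.8 → f/2.5 → f/2.2 → f/2 → f/1.8 → f/1.6 → f/1.4 → f/1.2 → f/1.1 → f/1.0 — 3 2/3 stops opened up (brighter).
Need 3 2/3 stops darker from the ISO: 32000 → 25600 → 20000 → 16000 → 12800 → 10000 → 8000 → 6400 → 5000 → 4000 → 3200 → 2500.

ISO 2500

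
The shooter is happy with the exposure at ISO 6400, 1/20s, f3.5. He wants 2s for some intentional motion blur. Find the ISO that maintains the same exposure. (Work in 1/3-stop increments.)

Shutter speed: 1/20 → 1/15 → 1/13 → 1/10 → 1/8 → 1/6 → 1/5 → 1/4 → 0.3 → 0.4 → 0.5 → 0.6 → 0.8 → 1 → 1.3 → 1.6 → 2 — 5 1/3 stops slower (brighter).
Need 5 1/3 stops darker from the ISO: 6400 → 5000 → 4000 → 3200 → 2500 → 2000 → 1600 → 1250 → 1000 → 800 → 640 → 500 → 400 → 320 → 250 → 200 → 160.

ISO 160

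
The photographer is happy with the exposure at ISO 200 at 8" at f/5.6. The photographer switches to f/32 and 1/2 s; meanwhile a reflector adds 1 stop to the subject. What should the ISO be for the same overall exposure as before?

Scene light: 1 stop brighter.
Aperture: f/5.6 → f/8 → f/11 → f/16 → f/22 → f/32 — 5 stops smaller aperture (darker).
Shutter speed: 8 → 4 → 2 → 1 → 1/2 — 4 stops shorter (darker).
Net so far: 8 stops darker. ISO: 200 → 400 → 800 → 1600 → 3200 → 6400 → 12800 → 25600 → 51200.

ISO 51200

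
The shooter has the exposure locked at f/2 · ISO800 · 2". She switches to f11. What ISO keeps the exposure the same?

ISO 25600

Aperture: f/2 → f/2.8 → f/4 → f/5.6 → f/8 → f/11 — 5 stops smaller aperture (darker).
Need 5 stops brighter from the ISO: 800 → 1600 → 3200 → 6400 → 12800 → 25600.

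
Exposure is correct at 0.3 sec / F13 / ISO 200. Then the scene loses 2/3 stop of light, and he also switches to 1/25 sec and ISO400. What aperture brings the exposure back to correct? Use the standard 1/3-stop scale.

Scene light: 2/3 stop darker.
Shutter speed: 0.3 → 1/4 → 1/5 → 1/6 → 1/8 → 1/10 → 1/13 → 1/15 → 1/20 → 1/25 — 3 stops faster (darker).
ISO: 200 → 250 → 320 → 400 — 1 stop raised (brighter).
Net so far: 2 2/3 stops darker. Aperture: f/13 → f/11 → f/10 → f/9 → f/8 → f/7.1 → f/6.3 → f/5.6 → f/5.

f/5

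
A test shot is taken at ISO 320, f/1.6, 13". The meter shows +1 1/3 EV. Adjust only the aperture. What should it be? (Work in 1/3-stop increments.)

f/2.5

Overexposed by 1 1/3 stops → need 1 1/3 stops darker.
Aperture: f/1.6 → f/1.8 → f/2 → f/2.2 → f/2.5.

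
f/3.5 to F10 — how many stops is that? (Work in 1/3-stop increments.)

3 stops

f/3.5 → f/4 → f/4.5 → f/5 → f/5.6 → f/6.3 → f/7.1 → f/8 → f/9 → f/10 — count the steps: 9 third-stops = 3 stops.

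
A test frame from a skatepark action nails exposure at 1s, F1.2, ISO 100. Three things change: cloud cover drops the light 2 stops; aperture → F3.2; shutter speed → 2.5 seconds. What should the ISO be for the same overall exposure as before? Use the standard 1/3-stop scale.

Scene light: 2 stops darker.
Aperture: f/1.2 → f/1.4 → f/1.6 → f/1.8 → f/2 → f/2.2 → f/2.5 → f/2.8 → f/3.2 — 2 2/3 stops smaller aperture (darker).
Shutter speed: 1 → 1.3 → 1.6 → 2 → 2.5 — 1 1/3 stops slower (brighter).
Net so far: 3 1/3 stops darker. ISO: 100 → 125 → 160 → 200 → 250 → 320 → 400 → 500 → 640 → 800 → 1000.

ISO 1000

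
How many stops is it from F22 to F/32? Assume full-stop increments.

f/22 → f/32 — count the steps: 1 stop.

1 stop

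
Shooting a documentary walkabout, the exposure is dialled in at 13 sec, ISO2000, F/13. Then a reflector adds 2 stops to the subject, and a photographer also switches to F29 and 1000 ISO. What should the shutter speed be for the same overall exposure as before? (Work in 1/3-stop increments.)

Scene light: 2 stops brighter.
Aperture: f/13 → f/14 → f/16 → f/18 → f/20 → f/22 → f/25 → f/29 — 2 1/3 stops smaller aperture (darker).
ISO: 2000 → 1600 → 1250 → 1000 — 1 stop dropped (darker).
Net so far: 1 1/3 stops darker. Shutter speed: 13 → 15 → 20 → 25 → 30.

30 s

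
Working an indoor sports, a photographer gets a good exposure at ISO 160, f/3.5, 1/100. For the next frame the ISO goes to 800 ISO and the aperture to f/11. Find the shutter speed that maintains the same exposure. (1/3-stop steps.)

ISO: 160 → 200 → 250 → 320 → 400 → 500 → 640 → 800 — 2 1/3 stops raised (brighter).
Aperture: f/3.5 → f/4 → f/4.5 → f/5 → f/5.6 → f/6.3 → f/7.1 → f/8 → f/9 → f/10 → f/11 — 3 1/3 stops stopped down (darker).
Net change so far: 1 stop darker. Offset with the shutter speed: 1/100 → 1/80 → 1/60 → 1/50.

1/50s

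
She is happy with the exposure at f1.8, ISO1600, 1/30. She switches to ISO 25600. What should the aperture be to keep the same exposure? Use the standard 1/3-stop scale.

ISO: 1600 → 2000 → 2500 → 3200 → 4000 → 5000 → 6400 → 8000 → 10000 → 12800 → 16000 → 20000 → 25600 — 4 stops higher (brighter).
Need 4 stops darker from the aperture: f/1.8 → f/2 → f/2.2 → f/2.5 → f/2.8 → f/3.2 → f/3.5 → f/4 → f/4.5 → f/5 → f/5.6 → f/6.3 → f/7.1.

f/7.1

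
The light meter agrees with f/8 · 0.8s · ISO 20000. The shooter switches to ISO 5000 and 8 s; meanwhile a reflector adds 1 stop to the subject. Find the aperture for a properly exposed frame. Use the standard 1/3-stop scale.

f/18

Scene light: 1 stop brighter.
ISO: 20000 → 16000 → 12800 → 10000 → 8000 → 6400 → 5000 — 2 stops lower (darker).
Shutter speed: 0.8 → 1 → 1.3 → 1.6 → 2 → 2.5 → 3.2 → 4 → 5 → 6 → 8 — 3 1/3 stops slower (brighter).
Net so far: 2 1/3 stops brighter. Aperture: f/8 → f/9 → f/10 → f/11 → f/13 → f/14 → f/16 → f/18.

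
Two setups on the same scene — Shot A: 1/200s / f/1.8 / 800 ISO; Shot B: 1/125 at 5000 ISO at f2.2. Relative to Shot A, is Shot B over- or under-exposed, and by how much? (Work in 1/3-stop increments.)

2 2/3 stops brighter

Aperture: f/1.8 → f/2 → f/2.2 — 2/3 stop narrower (darker).
Shutter speed: 1/200 → 1/160 → 1/125 — 2/3 stop slower (brighter).
ISO: 800 → 1000 → 1250 → 1600 → 2000 → 2500 → 3200 → 4000 → 5000 — 2 2/3 stops raised (brighter).
Net: −2/3 +2/3 +2 2/3 = +2 2/3 stops.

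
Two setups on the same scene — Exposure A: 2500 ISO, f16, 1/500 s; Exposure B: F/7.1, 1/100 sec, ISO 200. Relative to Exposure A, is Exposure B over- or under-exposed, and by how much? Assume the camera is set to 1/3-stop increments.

1 stop brighter

Aperture: f/16 → f/14 → f/13 → f/11 → f/10 → f/9 → f/8 → f/7.1 — 2 1/3 stops opened up (brighter).
Shutter speed: 1/500 → 1/400 → 1/320 → 1/250 → 1/200 → 1/160 → 1/125 → 1/100 — 2 1/3 stops slower (brighter).
ISO: 2500 → 2000 → 1600 → 1250 → 1000 → 800 → 640 → 500 → 400 → 320 → 250 → 200 — 3 2/3 stops dropped (darker).
Net: +2 1/3 +2 1/3 −3 2/3 = +1 stop.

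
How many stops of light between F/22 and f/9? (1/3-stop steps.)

f/22 → f/20 → f/18 → f/16 → f/14 → f/13 → f/11 → f/10 → f/9 — count the steps: 8 third-stops = 2 2/3 stops.

2 2/3 stops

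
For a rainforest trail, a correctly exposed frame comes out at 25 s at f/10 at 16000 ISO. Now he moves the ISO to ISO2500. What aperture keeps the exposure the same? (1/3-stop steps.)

ISO: 16000 → 12800 → 10000 → 8000 → 6400 → 5000 → 4000 → 3200 → 2500 — 2 2/3 stops lower (darker).
Need 2 2/3 stops brighter from the aperture: f/10 → f/9 → f/8 → f/7.1 → f/6.3 → f/5.6 → f/5 → f/4.5 → f/4.

f/4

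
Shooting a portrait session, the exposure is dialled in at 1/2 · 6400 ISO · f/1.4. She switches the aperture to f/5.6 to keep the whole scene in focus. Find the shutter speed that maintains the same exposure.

8 s

Aperture: f/1.4 → f/2 → f/2.8 → f/4 → f/5.6 — 4 stops stopped down (darker).
Need 4 stops brighter from the shutter speed: 1/2 → 1 → 2 → 4 → 8.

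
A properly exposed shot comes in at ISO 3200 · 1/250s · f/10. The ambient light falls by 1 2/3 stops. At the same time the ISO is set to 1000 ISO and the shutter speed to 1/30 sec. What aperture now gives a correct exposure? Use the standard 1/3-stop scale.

f/9

Scene light: 1 2/3 stops darker.
ISO: 3200 → 2500 → 2000 → 1600 → 1250 → 1000 — 1 2/3 stops lower (darker).
Shutter speed: 1/250 → 1/200 → 1/160 → 1/125 → 1/100 → 1/80 → 1/60 → 1/50 → 1/40 → 1/30 — 3 stops slower (brighter).
Net so far: 1/3 stop darker. Aperture: f/10 → f/9.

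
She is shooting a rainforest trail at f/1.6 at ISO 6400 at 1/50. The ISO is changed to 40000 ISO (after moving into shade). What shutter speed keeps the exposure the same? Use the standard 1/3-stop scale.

ISO: 6400 → 8000 → 10000 → 12800 → 16000 → 20000 → 25600 → 32000 → 40000 — 2 2/3 stops raised (brighter).
Need 2 2/3 stops darker from the shutter speed: 1/50 → 1/60 → 1/80 → 1/100 → 1/125 → 1/160 → 1/200 → 1/250 → 1/320.

1/320s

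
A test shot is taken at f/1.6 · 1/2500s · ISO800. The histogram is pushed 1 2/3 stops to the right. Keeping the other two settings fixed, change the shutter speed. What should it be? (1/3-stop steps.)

Overexposed by 1 2/3 stops → need 1 2/3 stops darker.
Shutter speed: 1/2500 → 1/3200 → 1/4000 → 1/5000 → 1/6400 → 1/8000.

1/8000s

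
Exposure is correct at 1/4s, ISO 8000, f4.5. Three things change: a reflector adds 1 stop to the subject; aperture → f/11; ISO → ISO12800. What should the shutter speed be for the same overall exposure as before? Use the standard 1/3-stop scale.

Scene light: 1 stop brighter.
Aperture: f/4.5 → f/5 → f/5.6 → f/6.3 → f/7.1 → f/8 → f/9 → f/10 → f/11 — 2 2/3 stops smaller aperture (darker).
ISO: 8000 → 10000 → 12800 — 2/3 stop raised (brighter).
Net so far: 1 stop darker. Shutter speed: 1/4 → 0.3 → 0.4 → 0.5.

0.5 s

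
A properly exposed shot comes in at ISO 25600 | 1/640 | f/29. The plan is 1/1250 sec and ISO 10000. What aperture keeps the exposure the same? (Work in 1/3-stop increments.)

f/13

Shutter speed: 1/640 → 1/800 → 1/1000 → 1/1250 — 1 stop shorter (darker).
ISO: 25600 → 20000 → 16000 → 12800 → 10000 — 1 1/3 stops lower (darker).
Net change so far: 2 1/3 stops darker. Offset with the aperture: f/29 → f/25 → f/22 → f/20 → f/18 → f/16 → f/14 → f/13.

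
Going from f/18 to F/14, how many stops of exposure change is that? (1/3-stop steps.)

f/18 → f/16 → f/14 — count the steps: 2 third-stops = 2/3 stop.

2/3 stop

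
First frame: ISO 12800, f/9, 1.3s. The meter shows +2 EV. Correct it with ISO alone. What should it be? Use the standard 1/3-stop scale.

ISO 3200

Overexposed by 2 stops → need 2 stops darker.
ISO: 12800 → 10000 → 8000 → 6400 → 5000 → 4000 → 3200.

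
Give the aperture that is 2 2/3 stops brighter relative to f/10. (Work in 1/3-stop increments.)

Aperture: f/10 → f/9 → f/8 → f/7.1 → f/6.3 → f/5.6 → f/5 → f/4.5 → f/4 — 2 2/3 stops larger aperture (brighter).

f/4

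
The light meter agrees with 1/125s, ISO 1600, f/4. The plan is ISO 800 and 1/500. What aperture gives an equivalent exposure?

f/1.4

ISO: 1600 → 800 — 1 stop lower (darker).
Shutter speed: 1/125 → 1/250 → 1/500 — 2 stops faster (darker).
Net change so far: 3 stops darker. Offset with the aperture: f/4 → f/2.8 → f/2 → f/1.4.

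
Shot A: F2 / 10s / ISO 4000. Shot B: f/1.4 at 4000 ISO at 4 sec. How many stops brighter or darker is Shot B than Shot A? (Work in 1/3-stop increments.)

Aperture: f/2 → f/1.8 → f/1.6 → f/1.4 — 1 stop wider (brighter).
Shutter speed: 10 → 8 → 6 → 5 → 4 — 1 1/3 stops faster (darker).
ISO: unchanged.
Net: +1 −1 1/3 = −1/3 stops.

1/3 stop darker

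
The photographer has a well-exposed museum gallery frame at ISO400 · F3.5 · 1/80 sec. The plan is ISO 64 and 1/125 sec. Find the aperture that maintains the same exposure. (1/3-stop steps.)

ISO: 400 → 320 → 250 → 200 → 160 → 125 → 100 → 80 → 64 — 2 2/3 stops lower (darker).
Shutter speed: 1/80 → 1/100 → 1/125 — 2/3 stop faster (darker).
Net change so far: 3 1/3 stops darker. Offset with the aperture: f/3.5 → f/3.2 → f/2.8 → f/2.5 → f/2.2 → f/2 → f/1.8 → f/1.6 → f/1.4 → f/1.2 → f/1.1.

f/1.1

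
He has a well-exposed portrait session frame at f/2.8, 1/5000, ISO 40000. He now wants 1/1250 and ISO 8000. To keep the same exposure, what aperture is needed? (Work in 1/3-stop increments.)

Shutter speed: 1/5000 → 1/4000 → 1/3200 → 1/2500 → 1/2000 → 1/1600 → 1/1250 — 2 stops longer (brighter).
ISO: 40000 → 32000 → 25600 → 20000 → 16000 → 12800 → 10000 → 8000 — 2 1/3 stops dropped (darker).
Net change so far: 1/3 stop darker. Offset with the aperture: f/2.8 → f/2.5.

f/2.5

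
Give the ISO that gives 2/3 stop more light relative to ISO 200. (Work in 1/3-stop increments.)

ISO 320

ISO: 200 → 250 → 320 — 2/3 stop higher (brighter).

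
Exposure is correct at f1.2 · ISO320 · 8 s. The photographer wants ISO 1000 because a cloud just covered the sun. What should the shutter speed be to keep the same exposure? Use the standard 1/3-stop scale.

ISO: 320 → 400 → 500 → 640 → 800 → 1000 — 1 2/3 stops higher (brighter).
Need 1 2/3 stops darker from the shutter speed: 8 → 6 → 5 → 4 → 3.2 → 2.5.

2.5 s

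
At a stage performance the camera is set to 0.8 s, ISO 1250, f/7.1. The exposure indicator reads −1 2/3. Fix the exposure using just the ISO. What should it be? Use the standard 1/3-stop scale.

Underexposed by 1 2/3 stops → need 1 2/3 stops brighter.
ISO: 1250 → 1600 → 2000 → 2500 → 3200 → 4000.

ISO 4000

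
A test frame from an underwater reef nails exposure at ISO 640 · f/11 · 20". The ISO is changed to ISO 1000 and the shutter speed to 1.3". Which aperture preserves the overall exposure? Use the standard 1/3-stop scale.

f/3.5

ISO: 640 → 800 → 1000 — 2/3 stop higher (brighter).
Shutter speed: 20 → 15 → 13 → 10 → 8 → 6 → 5 → 4 → 3.2 → 2.5 → 2 → 1.6 → 1.3 — 4 stops faster (darker).
Net change so far: 3 1/3 stops darker. Offset with the aperture: f/11 → f/10 → f/9 → f/8 → f/7.1 → f/6.3 → f/5.6 → f/5 → f/4.5 → f/4 → f/3.5.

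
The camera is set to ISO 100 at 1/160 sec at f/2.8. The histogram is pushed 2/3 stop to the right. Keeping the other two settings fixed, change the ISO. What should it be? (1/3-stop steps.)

ISO 64

Overexposed by 2/3 stop → need 2/3 stop darker.
ISO: 100 → 80 → 64.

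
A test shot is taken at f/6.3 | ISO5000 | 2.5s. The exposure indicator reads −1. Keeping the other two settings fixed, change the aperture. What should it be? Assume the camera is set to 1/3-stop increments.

Underexposed by 1 stop → need 1 stop brighter.
Aperture: f/6.3 → f/5.6 → f/5 → f/4.5.

f/4.5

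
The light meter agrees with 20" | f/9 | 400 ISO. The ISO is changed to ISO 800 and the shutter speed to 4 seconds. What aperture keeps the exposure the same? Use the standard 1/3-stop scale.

f/5.6

ISO: 400 → 500 → 640 → 800 — 1 stop higher (brighter).
Shutter speed: 20 → 15 → 13 → 10 → 8 → 6 → 5 → 4 — 2 1/3 stops shorter (darker).
Net change so far: 1 1/3 stops darker. Offset with the aperture: f/9 → f/8 → f/7.1 → f/6.3 → f/5.6.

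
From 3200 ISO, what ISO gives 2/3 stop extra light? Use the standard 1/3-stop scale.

ISO: 3200 → 4000 → 5000 — 2/3 stop raised (brighter).

ISO 5000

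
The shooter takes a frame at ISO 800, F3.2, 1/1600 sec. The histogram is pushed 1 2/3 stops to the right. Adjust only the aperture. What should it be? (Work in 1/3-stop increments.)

f/5.6

Overexposed by 1 2/3 stops → need 1 2/3 stops darker.
Aperture: f/3.2 → f/3.5 → f/4 → f/4.5 → f/5 → f/5.6.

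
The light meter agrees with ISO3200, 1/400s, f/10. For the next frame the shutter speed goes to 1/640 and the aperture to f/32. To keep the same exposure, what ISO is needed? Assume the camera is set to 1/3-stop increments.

Shutter speed: 1/400 → 1/500 → 1/640 — 2/3 stop shorter (darker).
Aperture: f/10 → f/11 → f/13 → f/14 → f/16 → f/18 → f/20 → f/22 → f/25 → f/29 → f/32 — 3 1/3 stops narrower (darker).
Net change so far: 4 stops darker. Offset with the ISO: 3200 → 4000 → 5000 → 6400 → 8000 → 10000 → 12800 → 16000 → 20000 → 25600 → 32000 → 40000 → 51200.

ISO 51200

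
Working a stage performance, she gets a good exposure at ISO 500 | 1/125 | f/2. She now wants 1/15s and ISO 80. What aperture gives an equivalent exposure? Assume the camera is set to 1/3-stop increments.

f/2.2

Shutter speed: 1/125 → 1/100 → 1/80 → 1/60 → 1/50 → 1/40 → 1/30 → 1/25 → 1/20 → 1/15 — 3 stops slower (brighter).
ISO: 500 → 400 → 320 → 250 → 200 → 160 → 125 → 100 → 80 — 2 2/3 stops dropped (darker).
Net change so far: 1/3 stop brighter. Offset with the aperture: f/2 → f/2.2.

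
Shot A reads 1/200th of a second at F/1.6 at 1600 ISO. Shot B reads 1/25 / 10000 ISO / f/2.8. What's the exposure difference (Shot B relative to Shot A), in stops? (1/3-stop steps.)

Aperture: f/1.6 → f/1.8 → f/2 → f/2.2 → f/2.5 → f/2.8 — 1 2/3 stops smaller aperture (darker).
Shutter speed: 1/200 → 1/160 → 1/125 → 1/100 → 1/80 → 1/60 → 1/50 → 1/40 → 1/30 → 1/25 — 3 stops longer (brighter).
ISO: 1600 → 2000 → 2500 → 3200 → 4000 → 5000 → 6400 → 8000 → 10000 — 2 2/3 stops raised (brighter).
Net: −1 2/3 +3 +2 2/3 = +4 stops.

4 stops brighter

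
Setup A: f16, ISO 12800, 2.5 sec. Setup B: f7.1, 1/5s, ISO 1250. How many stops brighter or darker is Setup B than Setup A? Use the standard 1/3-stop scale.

Aperture: f/16 → f/14 → f/13 → f/11 → f/10 → f/9 → f/8 → f/7.1 — 2 1/3 stops larger aperture (brighter).
Shutter speed: 2.5 → 2 → 1.6 → 1.3 → 1 → 0.8 → 0.6 → 0.5 → 0.4 → 0.3 → 1/4 → 1/5 — 3 2/3 stops shorter (darker).
ISO: 12800 → 10000 → 8000 → 6400 → 5000 → 4000 → 3200 → 2500 → 2000 → 1600 → 1250 — 3 1/3 stops lower (darker).
Net: +2 1/3 −3 2/3 −3 1/3 = −4 2/3 stops.

4 2/3 stops darker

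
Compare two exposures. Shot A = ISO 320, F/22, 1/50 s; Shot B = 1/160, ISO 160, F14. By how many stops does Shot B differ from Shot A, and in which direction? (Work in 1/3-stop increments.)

1 1/3 stops darker

Aperture: f/22 → f/20 → f/18 → f/16 → f/14 — 1 1/3 stops larger aperture (brighter).
Shutter speed: 1/50 → 1/60 → 1/80 → 1/100 → 1/125 → 1/160 — 1 2/3 stops shorter (darker).
ISO: 320 → 250 → 200 → 160 — 1 stop lower (darker).
Net: +1 1/3 −1 2/3 −1 = −1 1/3 stops.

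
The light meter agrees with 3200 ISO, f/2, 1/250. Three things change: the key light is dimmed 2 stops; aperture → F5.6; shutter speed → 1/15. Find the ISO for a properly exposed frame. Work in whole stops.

ISO 6400

Scene light: 2 stops darker.
Aperture: f/2 → f/2.8 → f/4 → f/5.6 — 3 stops narrower (darker).
Shutter speed: 1/250 → 1/125 → 1/60 → 1/30 → 1/15 — 4 stops longer (brighter).
Net so far: 1 stop darker. ISO: 3200 → 6400.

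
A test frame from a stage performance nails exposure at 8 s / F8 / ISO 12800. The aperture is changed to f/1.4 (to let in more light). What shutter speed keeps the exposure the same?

1/4s

Aperture: f/8 → f/5.6 → f/4 → f/2.8 → f/2 → f/1.4 — 5 stops opened up (brighter).
Need 5 stops darker from the shutter speed: 8 → 4 → 2 → 1 → 1/2 → 1/4.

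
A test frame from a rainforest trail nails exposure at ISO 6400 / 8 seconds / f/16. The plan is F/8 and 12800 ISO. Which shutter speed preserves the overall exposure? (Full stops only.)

Aperture: f/16 → f/11 → f/8 — 2 stops wider (brighter).
ISO: 6400 → 12800 — 1 stop higher (brighter).
Net change so far: 3 stops brighter. Offset with the shutter speed: 8 → 4 → 2 → 1.

1 s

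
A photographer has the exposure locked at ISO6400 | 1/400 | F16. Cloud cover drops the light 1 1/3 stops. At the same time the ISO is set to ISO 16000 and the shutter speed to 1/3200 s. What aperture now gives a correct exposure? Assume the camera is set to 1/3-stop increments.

Scene light: 1 1/3 stops darker.
ISO: 6400 → 8000 → 10000 → 12800 → 16000 — 1 1/3 stops higher (brighter).
Shutter speed: 1/400 → 1/500 → 1/640 → 1/800 → 1/1000 → 1/1250 → 1/1600 → 1/2000 → 1/2500 → 1/3200 — 3 stops faster (darker).
Net so far: 3 stops darker. Aperture: f/16 → f/14 → f/13 → f/11 → f/10 → f/9 → f/8 → f/7.1 → f/6.3 → f/5.6.

f/5.6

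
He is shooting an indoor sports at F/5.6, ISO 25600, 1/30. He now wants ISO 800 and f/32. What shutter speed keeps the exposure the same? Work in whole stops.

30 s

ISO: 25600 → 12800 → 6400 → 3200 → 1600 → 800 — 5 stops lower (darker).
Aperture: f/5.6 → f/8 → f/11 → f/16 → f/22 → f/32 — 5 stops narrower (darker).
Net change so far: 10 stops darker. Offset with the shutter speed: 1/30 → 1/15 → 1/8 → 1/4 → 1/2 → 1 → 2 → 4 → 8 → 15 → 30.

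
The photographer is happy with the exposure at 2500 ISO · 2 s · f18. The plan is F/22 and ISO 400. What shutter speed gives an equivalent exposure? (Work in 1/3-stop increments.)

Aperture: f/18 → f/20 → f/22 — 2/3 stop narrower (darker).
ISO: 2500 → 2000 → 1600 → 1250 → 1000 → 800 → 640 → 500 → 400 — 2 2/3 stops lower (darker).
Net change so far: 3 1/3 stops darker. Offset with the shutter speed: 2 → 2.5 → 3.2 → 4 → 5 → 6 → 8 → 10 → 13 → 15 → 20.

20 s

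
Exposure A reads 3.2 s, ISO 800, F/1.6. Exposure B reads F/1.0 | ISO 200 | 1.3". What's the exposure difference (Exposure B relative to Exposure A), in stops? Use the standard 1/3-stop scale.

Aperture: f/1.6 → f/1.4 → f/1.2 → f/1.1 → f/1.0 — 1 1/3 stops opened up (brighter).
Shutter speed: 3.2 → 2.5 → 2 → 1.6 → 1.3 — 1 1/3 stops faster (darker).
ISO: 800 → 640 → 500 → 400 → 320 → 250 → 200 — 2 stops dropped (darker).
Net: +1 1/3 −1 1/3 −2 = −2 stops.

2 stops darker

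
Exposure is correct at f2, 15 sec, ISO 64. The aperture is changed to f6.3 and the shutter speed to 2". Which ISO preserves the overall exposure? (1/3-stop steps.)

Aperture: f/2 → f/2.2 → f/2.5 → f/2.8 → f/3.2 → f/3.5 → f/4 → f/4.5 → f/5 → f/5.6 → f/6.3 — 3 1/3 stops narrower (darker).
Shutter speed: 15 → 13 → 10 → 8 → 6 → 5 → 4 → 3.2 → 2.5 → 2 — 3 stops faster (darker).
Net change so far: 6 1/3 stops darker. Offset with the ISO: 64 → 80 → 100 → 125 → 160 → 200 → 250 → 320 → 400 → 500 → 640 → 800 → 1000 → 1250 → 1600 → 2000 → 2500 → 3200 → 4000 → 5000.

ISO 5000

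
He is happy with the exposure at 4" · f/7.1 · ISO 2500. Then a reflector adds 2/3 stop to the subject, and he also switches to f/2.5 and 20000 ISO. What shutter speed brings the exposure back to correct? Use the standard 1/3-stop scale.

1/25s

Scene light: 2/3 stop brighter.
Aperture: f/7.1 → f/6.3 → f/5.6 → f/5 → f/4.5 → f/4 → f/3.5 → f/3.2 → f/2.8 → f/2.5 — 3 stops opened up (brighter).
ISO: 2500 → 3200 → 4000 → 5000 → 6400 → 8000 → 10000 → 12800 → 16000 → 20000 — 3 stops higher (brighter).
Net so far: 6 2/3 stops brighter. Shutter speed: 4 → 3.2 → 2.5 → 2 → 1.6 → 1.3 → 1 → 0.8 → 0.6 → 0.5 → 0.4 → 0.3 → 1/4 → 1/5 → 1/6 → 1/8 → 1/10 → 1/13 → 1/15 → 1/20 → 1/25.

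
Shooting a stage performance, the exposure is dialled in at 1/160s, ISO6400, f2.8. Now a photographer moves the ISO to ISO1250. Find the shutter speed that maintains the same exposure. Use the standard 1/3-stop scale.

ISO: 6400 → 5000 → 4000 → 3200 → 2500 → 2000 → 1600 → 1250 — 2 1/3 stops dropped (darker).
Need 2 1/3 stops brighter from the shutter speed: 1/160 → 1/125 → 1/100 → 1/80 → 1/60 → 1/50 → 1/40 → 1/30.

1/30s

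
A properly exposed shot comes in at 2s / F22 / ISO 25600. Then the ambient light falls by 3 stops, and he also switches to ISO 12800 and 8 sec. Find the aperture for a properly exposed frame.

f/11

Scene light: 3 stops darker.
ISO: 25600 → 12800 — 1 stop lower (darker).
Shutter speed: 2 → 4 → 8 — 2 stops longer (brighter).
Net so far: 2 stops darker. Aperture: f/22 → f/16 → f/11.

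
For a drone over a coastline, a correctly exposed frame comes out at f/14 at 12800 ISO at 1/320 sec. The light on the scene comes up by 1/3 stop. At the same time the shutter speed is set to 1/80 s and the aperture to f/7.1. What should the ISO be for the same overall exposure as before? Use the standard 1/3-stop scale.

ISO 640

Scene light: 1/3 stop brighter.
Shutter speed: 1/320 → 1/250 → 1/200 → 1/160 → 1/125 → 1/100 → 1/80 — 2 stops slower (brighter).
Aperture: f/14 → f/13 → f/11 → f/10 → f/9 → f/8 → f/7.1 — 2 stops opened up (brighter).
Net so far: 4 1/3 stops brighter. ISO: 12800 → 10000 → 8000 → 6400 → 5000 → 4000 → 3200 → 2500 → 2000 → 1600 → 1250 → 1000 → 800 → 640.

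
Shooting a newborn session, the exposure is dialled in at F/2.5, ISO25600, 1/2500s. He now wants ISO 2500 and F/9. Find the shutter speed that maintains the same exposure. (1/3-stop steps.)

ISO: 25600 → 20000 → 16000 → 12800 → 10000 → 8000 → 6400 → 5000 → 4000 → 3200 → 2500 — 3 1/3 stops dropped (darker).
Aperture: f/2.5 → f/2.8 → f/3.2 → f/3.5 → f/4 → f/4.5 → f/5 → f/5.6 → f/6.3 → f/7.1 → f/8 → f/9 — 3 2/3 stops narrower (darker).
Net change so far: 7 stops darker. Offset with the shutter speed: 1/2500 → 1/2000 → 1/1600 → 1/1250 → 1/1000 → 1/800 → 1/640 → 1/500 → 1/400 → 1/320 → 1/250 → 1/200 → 1/160 → 1/125 → 1/100 → 1/80 → 1/60 → 1/50 → 1/40 → 1/30 → 1/25 → 1/20.

1/20s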